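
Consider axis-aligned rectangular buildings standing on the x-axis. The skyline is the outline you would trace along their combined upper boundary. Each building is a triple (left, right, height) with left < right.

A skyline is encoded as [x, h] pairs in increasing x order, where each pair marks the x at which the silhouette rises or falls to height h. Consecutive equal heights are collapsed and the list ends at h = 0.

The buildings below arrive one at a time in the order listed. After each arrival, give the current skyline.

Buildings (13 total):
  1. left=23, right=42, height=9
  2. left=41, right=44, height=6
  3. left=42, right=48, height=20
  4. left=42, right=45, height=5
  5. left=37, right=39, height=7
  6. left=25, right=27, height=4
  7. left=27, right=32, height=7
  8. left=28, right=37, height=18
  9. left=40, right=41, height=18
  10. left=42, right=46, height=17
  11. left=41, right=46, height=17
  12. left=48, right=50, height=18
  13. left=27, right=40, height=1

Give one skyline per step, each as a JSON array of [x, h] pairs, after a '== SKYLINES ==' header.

== SKYLINES ==
[[23,9],[42,0]]
[[23,9],[42,6],[44,0]]
[[23,9],[42,20],[48,0]]
[[23,9],[42,20],[48,0]]
[[23,9],[42,20],[48,0]]
[[23,9],[42,20],[48,0]]
[[23,9],[42,20],[48,0]]
[[23,9],[28,18],[37,9],[42,20],[48,0]]
[[23,9],[28,18],[37,9],[40,18],[41,9],[42,20],[48,0]]
[[23,9],[28,18],[37,9],[40,18],[41,9],[42,20],[48,0]]
[[23,9],[28,18],[37,9],[40,18],[41,17],[42,20],[48,0]]
[[23,9],[28,18],[37,9],[40,18],[41,17],[42,20],[48,18],[50,0]]
[[23,9],[28,18],[37,9],[40,18],[41,17],[42,20],[48,18],[50,0]]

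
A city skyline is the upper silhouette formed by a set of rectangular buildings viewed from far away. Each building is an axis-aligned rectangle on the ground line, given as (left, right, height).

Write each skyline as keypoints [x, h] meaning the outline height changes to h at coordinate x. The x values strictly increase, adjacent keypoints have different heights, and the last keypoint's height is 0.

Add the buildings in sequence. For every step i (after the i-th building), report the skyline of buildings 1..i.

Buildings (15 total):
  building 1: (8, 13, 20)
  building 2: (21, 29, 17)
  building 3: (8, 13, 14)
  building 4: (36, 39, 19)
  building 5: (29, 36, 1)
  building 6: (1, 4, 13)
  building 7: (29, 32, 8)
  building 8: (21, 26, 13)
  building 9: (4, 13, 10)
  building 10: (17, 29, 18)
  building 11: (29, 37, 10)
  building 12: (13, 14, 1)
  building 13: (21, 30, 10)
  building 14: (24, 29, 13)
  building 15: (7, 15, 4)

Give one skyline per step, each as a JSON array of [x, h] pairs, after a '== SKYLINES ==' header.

== SKYLINES ==
[[8,20],[13,0]]
[[8,20],[13,0],[21,17],[29,0]]
[[8,20],[13,0],[21,17],[29,0]]
[[8,20],[13,0],[21,17],[29,0],[36,19],[39,0]]
[[8,20],[13,0],[21,17],[29,1],[36,19],[39,0]]
[[1,13],[4,0],[8,20],[13,0],[21,17],[29,1],[36,19],[39,0]]
[[1,13],[4,0],[8,20],[13,0],[21,17],[29,8],[32,1],[36,19],[39,0]]
[[1,13],[4,0],[8,20],[13,0],[21,17],[29,8],[32,1],[36,19],[39,0]]
[[1,13],[4,10],[8,20],[13,0],[21,17],[29,8],[32,1],[36,19],[39,0]]
[[1,13],[4,10],[8,20],[13,0],[17,18],[29,8],[32,1],[36,19],[39,0]]
[[1,13],[4,10],[8,20],[13,0],[17,18],[29,10],[36,19],[39,0]]
[[1,13],[4,10],[8,20],[13,1],[14,0],[17,18],[29,10],[36,19],[39,0]]
[[1,13],[4,10],[8,20],[13,1],[14,0],[17,18],[29,10],[36,19],[39,0]]
[[1,13],[4,10],[8,20],[13,1],[14,0],[17,18],[29,10],[36,19],[39,0]]
[[1,13],[4,10],[8,20],[13,4],[15,0],[17,18],[29,10],[36,19],[39,0]]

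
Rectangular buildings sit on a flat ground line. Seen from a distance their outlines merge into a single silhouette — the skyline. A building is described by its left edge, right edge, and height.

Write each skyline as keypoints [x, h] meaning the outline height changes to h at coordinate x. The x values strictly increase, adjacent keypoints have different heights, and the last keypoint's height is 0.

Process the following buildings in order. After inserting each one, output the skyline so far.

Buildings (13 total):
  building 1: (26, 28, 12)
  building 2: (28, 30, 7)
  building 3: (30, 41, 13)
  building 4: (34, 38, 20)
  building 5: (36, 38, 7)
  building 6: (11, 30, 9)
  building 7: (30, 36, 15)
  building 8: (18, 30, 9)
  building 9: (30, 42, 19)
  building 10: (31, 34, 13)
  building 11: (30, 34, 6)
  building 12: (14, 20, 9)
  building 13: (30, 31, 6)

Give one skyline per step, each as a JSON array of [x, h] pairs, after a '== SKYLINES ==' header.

== SKYLINES ==
[[26,12],[28,0]]
[[26,12],[28,7],[30,0]]
[[26,12],[28,7],[30,13],[41,0]]
[[26,12],[28,7],[30,13],[34,20],[38,13],[41,0]]
[[26,12],[28,7],[30,13],[34,20],[38,13],[41,0]]
[[11,9],[26,12],[28,9],[30,13],[34,20],[38,13],[41,0]]
[[11,9],[26,12],[28,9],[30,15],[34,20],[38,13],[41,0]]
[[11,9],[26,12],[28,9],[30,15],[34,20],[38,13],[41,0]]
[[11,9],[26,12],[28,9],[30,19],[34,20],[38,19],[42,0]]
[[11,9],[26,12],[28,9],[30,19],[34,20],[38,19],[42,0]]
[[11,9],[26,12],[28,9],[30,19],[34,20],[38,19],[42,0]]
[[11,9],[26,12],[28,9],[30,19],[34,20],[38,19],[42,0]]
[[11,9],[26,12],[28,9],[30,19],[34,20],[38,19],[42,0]]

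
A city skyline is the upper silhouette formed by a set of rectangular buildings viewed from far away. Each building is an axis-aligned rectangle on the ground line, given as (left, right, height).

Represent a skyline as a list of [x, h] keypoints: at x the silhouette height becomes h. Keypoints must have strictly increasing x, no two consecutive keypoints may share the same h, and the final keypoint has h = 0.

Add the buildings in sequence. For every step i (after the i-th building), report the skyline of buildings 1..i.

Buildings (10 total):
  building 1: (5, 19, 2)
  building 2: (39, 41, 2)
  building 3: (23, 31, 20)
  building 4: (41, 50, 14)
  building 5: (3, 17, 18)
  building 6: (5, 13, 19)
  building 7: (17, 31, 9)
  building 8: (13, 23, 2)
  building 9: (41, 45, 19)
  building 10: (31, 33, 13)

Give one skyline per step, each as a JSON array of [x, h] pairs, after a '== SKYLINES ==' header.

== SKYLINES ==
[[5,2],[19,0]]
[[5,2],[19,0],[39,2],[41,0]]
[[5,2],[19,0],[23,20],[31,0],[39,2],[41,0]]
[[5,2],[19,0],[23,20],[31,0],[39,2],[41,14],[50,0]]
[[3,18],[17,2],[19,0],[23,20],[31,0],[39,2],[41,14],[50,0]]
[[3,18],[5,19],[13,18],[17,2],[19,0],[23,20],[31,0],[39,2],[41,14],[50,0]]
[[3,18],[5,19],[13,18],[17,9],[23,20],[31,0],[39,2],[41,14],[50,0]]
[[3,18],[5,19],[13,18],[17,9],[23,20],[31,0],[39,2],[41,14],[50,0]]
[[3,18],[5,19],[13,18],[17,9],[23,20],[31,0],[39,2],[41,19],[45,14],[50,0]]
[[3,18],[5,19],[13,18],[17,9],[23,20],[31,13],[33,0],[39,2],[41,19],[45,14],[50,0]]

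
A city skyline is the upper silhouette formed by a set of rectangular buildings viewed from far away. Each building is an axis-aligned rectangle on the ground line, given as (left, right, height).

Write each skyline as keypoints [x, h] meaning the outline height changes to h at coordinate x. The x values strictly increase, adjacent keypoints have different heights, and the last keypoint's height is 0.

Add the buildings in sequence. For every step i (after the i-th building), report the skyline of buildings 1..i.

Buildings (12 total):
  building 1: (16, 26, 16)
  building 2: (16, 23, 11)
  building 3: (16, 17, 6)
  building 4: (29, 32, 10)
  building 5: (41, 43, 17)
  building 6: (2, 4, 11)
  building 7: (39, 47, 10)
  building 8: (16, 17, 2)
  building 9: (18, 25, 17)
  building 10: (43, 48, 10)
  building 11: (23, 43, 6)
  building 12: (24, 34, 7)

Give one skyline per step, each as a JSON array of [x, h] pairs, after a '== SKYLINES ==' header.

== SKYLINES ==
[[16,16],[26,0]]
[[16,16],[26,0]]
[[16,16],[26,0]]
[[16,16],[26,0],[29,10],[32,0]]
[[16,16],[26,0],[29,10],[32,0],[41,17],[43,0]]
[[2,11],[4,0],[16,16],[26,0],[29,10],[32,0],[41,17],[43,0]]
[[2,11],[4,0],[16,16],[26,0],[29,10],[32,0],[39,10],[41,17],[43,10],[47,0]]
[[2,11],[4,0],[16,16],[26,0],[29,10],[32,0],[39,10],[41,17],[43,10],[47,0]]
[[2,11],[4,0],[16,16],[18,17],[25,16],[26,0],[29,10],[32,0],[39,10],[41,17],[43,10],[47,0]]
[[2,11],[4,0],[16,16],[18,17],[25,16],[26,0],[29,10],[32,0],[39,10],[41,17],[43,10],[48,0]]
[[2,11],[4,0],[16,16],[18,17],[25,16],[26,6],[29,10],[32,6],[39,10],[41,17],[43,10],[48,0]]
[[2,11],[4,0],[16,16],[18,17],[25,16],[26,7],[29,10],[32,7],[34,6],[39,10],[41,17],[43,10],[48,0]]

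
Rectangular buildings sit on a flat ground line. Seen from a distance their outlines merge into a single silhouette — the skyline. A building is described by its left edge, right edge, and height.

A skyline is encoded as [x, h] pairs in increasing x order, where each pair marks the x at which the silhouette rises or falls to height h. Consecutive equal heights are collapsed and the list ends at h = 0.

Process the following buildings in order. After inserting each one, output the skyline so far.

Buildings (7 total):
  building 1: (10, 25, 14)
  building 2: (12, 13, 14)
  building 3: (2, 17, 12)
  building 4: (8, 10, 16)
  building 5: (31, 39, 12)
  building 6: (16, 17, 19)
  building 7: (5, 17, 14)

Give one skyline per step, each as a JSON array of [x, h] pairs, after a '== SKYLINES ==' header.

== SKYLINES ==
[[10,14],[25,0]]
[[10,14],[25,0]]
[[2,12],[10,14],[25,0]]
[[2,12],[8,16],[10,14],[25,0]]
[[2,12],[8,16],[10,14],[25,0],[31,12],[39,0]]
[[2,12],[8,16],[10,14],[16,19],[17,14],[25,0],[31,12],[39,0]]
[[2,12],[5,14],[8,16],[10,14],[16,19],[17,14],[25,0],[31,12],[39,0]]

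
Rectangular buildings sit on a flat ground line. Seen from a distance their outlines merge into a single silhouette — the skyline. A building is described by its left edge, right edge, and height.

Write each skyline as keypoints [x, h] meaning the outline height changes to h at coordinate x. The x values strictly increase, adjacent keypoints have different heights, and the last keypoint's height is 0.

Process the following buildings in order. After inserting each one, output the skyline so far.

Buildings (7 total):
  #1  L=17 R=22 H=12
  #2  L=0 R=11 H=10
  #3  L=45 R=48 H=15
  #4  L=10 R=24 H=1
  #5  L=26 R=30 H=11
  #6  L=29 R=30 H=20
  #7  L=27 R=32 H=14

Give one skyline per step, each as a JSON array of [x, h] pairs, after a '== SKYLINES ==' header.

== SKYLINES ==
[[17,12],[22,0]]
[[0,10],[11,0],[17,12],[22,0]]
[[0,10],[11,0],[17,12],[22,0],[45,15],[48,0]]
[[0,10],[11,1],[17,12],[22,1],[24,0],[45,15],[48,0]]
[[0,10],[11,1],[17,12],[22,1],[24,0],[26,11],[30,0],[45,15],[48,0]]
[[0,10],[11,1],[17,12],[22,1],[24,0],[26,11],[29,20],[30,0],[45,15],[48,0]]
[[0,10],[11,1],[17,12],[22,1],[24,0],[26,11],[27,14],[29,20],[30,14],[32,0],[45,15],[48,0]]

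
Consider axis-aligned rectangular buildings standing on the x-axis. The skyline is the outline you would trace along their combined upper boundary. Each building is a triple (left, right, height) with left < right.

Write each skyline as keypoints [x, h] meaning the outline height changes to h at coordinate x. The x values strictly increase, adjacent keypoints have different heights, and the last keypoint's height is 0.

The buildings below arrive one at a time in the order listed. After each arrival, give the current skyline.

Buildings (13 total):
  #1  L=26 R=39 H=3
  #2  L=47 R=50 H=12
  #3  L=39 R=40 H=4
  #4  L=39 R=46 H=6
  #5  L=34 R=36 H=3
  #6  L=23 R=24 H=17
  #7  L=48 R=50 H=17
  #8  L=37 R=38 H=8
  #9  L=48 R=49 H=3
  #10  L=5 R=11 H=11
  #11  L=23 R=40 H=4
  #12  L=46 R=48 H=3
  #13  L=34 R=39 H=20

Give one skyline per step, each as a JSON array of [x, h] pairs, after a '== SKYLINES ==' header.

== SKYLINES ==
[[26,3],[39,0]]
[[26,3],[39,0],[47,12],[50,0]]
[[26,3],[39,4],[40,0],[47,12],[50,0]]
[[26,3],[39,6],[46,0],[47,12],[50,0]]
[[26,3],[39,6],[46,0],[47,12],[50,0]]
[[23,17],[24,0],[26,3],[39,6],[46,0],[47,12],[50,0]]
[[23,17],[24,0],[26,3],[39,6],[46,0],[47,12],[48,17],[50,0]]
[[23,17],[24,0],[26,3],[37,8],[38,3],[39,6],[46,0],[47,12],[48,17],[50,0]]
[[23,17],[24,0],[26,3],[37,8],[38,3],[39,6],[46,0],[47,12],[48,17],[50,0]]
[[5,11],[11,0],[23,17],[24,0],[26,3],[37,8],[38,3],[39,6],[46,0],[47,12],[48,17],[50,0]]
[[5,11],[11,0],[23,17],[24,4],[37,8],[38,4],[39,6],[46,0],[47,12],[48,17],[50,0]]
[[5,11],[11,0],[23,17],[24,4],[37,8],[38,4],[39,6],[46,3],[47,12],[48,17],[50,0]]
[[5,11],[11,0],[23,17],[24,4],[34,20],[39,6],[46,3],[47,12],[48,17],[50,0]]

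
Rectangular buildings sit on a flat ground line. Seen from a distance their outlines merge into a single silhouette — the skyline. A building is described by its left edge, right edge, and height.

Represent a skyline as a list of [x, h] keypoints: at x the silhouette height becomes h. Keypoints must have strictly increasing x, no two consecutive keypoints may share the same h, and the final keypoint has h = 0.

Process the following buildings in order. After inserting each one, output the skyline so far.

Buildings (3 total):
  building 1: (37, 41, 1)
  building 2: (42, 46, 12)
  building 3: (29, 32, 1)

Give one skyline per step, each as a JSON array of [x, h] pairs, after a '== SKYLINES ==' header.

== SKYLINES ==
[[37,1],[41,0]]
[[37,1],[41,0],[42,12],[46,0]]
[[29,1],[32,0],[37,1],[41,0],[42,12],[46,0]]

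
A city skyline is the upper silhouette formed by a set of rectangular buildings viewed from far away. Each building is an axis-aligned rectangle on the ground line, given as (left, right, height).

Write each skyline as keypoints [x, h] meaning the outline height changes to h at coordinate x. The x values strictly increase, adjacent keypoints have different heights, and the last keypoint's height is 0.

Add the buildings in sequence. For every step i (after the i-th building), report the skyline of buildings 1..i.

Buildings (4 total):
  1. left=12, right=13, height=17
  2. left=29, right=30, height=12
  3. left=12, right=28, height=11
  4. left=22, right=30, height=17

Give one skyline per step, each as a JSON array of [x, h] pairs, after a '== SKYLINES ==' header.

== SKYLINES ==
[[12,17],[13,0]]
[[12,17],[13,0],[29,12],[30,0]]
[[12,17],[13,11],[28,0],[29,12],[30,0]]
[[12,17],[13,11],[22,17],[30,0]]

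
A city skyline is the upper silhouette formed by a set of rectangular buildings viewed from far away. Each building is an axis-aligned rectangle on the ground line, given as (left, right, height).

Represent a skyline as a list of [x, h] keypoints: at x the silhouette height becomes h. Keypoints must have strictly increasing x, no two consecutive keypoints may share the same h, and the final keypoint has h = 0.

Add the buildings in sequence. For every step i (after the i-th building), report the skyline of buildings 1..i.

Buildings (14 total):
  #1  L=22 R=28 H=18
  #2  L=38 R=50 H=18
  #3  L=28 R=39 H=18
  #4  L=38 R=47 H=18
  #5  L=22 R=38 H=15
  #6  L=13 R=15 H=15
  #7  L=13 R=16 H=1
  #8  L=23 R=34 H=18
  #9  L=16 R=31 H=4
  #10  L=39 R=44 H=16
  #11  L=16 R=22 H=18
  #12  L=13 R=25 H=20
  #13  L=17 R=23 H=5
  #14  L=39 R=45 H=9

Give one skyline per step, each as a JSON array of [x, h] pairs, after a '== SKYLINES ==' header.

== SKYLINES ==
[[22,18],[28,0]]
[[22,18],[28,0],[38,18],[50,0]]
[[22,18],[50,0]]
[[22,18],[50,0]]
[[22,18],[50,0]]
[[13,15],[15,0],[22,18],[50,0]]
[[13,15],[15,1],[16,0],[22,18],[50,0]]
[[13,15],[15,1],[16,0],[22,18],[50,0]]
[[13,15],[15,1],[16,4],[22,18],[50,0]]
[[13,15],[15,1],[16,4],[22,18],[50,0]]
[[13,15],[15,1],[16,18],[50,0]]
[[13,20],[25,18],[50,0]]
[[13,20],[25,18],[50,0]]
[[13,20],[25,18],[50,0]]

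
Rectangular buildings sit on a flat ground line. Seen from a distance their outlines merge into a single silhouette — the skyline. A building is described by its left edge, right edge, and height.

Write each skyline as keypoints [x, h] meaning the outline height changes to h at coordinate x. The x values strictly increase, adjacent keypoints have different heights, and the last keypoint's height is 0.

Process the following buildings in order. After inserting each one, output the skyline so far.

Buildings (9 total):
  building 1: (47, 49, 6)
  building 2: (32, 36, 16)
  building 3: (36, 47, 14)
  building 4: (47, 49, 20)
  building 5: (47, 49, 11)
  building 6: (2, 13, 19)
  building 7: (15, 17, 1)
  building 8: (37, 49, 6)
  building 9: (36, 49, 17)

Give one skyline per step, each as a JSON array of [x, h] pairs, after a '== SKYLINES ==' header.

== SKYLINES ==
[[47,6],[49,0]]
[[32,16],[36,0],[47,6],[49,0]]
[[32,16],[36,14],[47,6],[49,0]]
[[32,16],[36,14],[47,20],[49,0]]
[[32,16],[36,14],[47,20],[49,0]]
[[2,19],[13,0],[32,16],[36,14],[47,20],[49,0]]
[[2,19],[13,0],[15,1],[17,0],[32,16],[36,14],[47,20],[49,0]]
[[2,19],[13,0],[15,1],[17,0],[32,16],[36,14],[47,20],[49,0]]
[[2,19],[13,0],[15,1],[17,0],[32,16],[36,17],[47,20],[49,0]]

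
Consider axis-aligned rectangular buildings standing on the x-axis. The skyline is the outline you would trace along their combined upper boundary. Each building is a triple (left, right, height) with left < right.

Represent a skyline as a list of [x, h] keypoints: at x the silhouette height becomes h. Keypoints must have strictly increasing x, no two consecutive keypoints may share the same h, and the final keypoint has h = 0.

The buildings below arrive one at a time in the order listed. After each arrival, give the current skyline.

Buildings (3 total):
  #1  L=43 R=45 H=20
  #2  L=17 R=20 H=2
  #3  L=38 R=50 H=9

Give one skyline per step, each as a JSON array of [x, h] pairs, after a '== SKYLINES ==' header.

== SKYLINES ==
[[43,20],[45,0]]
[[17,2],[20,0],[43,20],[45,0]]
[[17,2],[20,0],[38,9],[43,20],[45,9],[50,0]]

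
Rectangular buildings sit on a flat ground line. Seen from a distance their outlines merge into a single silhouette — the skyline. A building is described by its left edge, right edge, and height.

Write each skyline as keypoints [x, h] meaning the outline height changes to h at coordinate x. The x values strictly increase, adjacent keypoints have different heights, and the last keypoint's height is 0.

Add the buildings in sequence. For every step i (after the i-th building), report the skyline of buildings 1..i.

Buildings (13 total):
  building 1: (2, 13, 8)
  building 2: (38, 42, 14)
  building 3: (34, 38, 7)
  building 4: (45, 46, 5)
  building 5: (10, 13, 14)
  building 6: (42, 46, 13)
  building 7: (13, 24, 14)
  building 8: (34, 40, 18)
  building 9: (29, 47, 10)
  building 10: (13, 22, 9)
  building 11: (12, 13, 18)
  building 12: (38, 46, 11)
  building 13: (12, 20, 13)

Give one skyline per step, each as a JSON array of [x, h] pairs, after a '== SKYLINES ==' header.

== SKYLINES ==
[[2,8],[13,0]]
[[2,8],[13,0],[38,14],[42,0]]
[[2,8],[13,0],[34,7],[38,14],[42,0]]
[[2,8],[13,0],[34,7],[38,14],[42,0],[45,5],[46,0]]
[[2,8],[10,14],[13,0],[34,7],[38,14],[42,0],[45,5],[46,0]]
[[2,8],[10,14],[13,0],[34,7],[38,14],[42,13],[46,0]]
[[2,8],[10,14],[24,0],[34,7],[38,14],[42,13],[46,0]]
[[2,8],[10,14],[24,0],[34,18],[40,14],[42,13],[46,0]]
[[2,8],[10,14],[24,0],[29,10],[34,18],[40,14],[42,13],[46,10],[47,0]]
[[2,8],[10,14],[24,0],[29,10],[34,18],[40,14],[42,13],[46,10],[47,0]]
[[2,8],[10,14],[12,18],[13,14],[24,0],[29,10],[34,18],[40,14],[42,13],[46,10],[47,0]]
[[2,8],[10,14],[12,18],[13,14],[24,0],[29,10],[34,18],[40,14],[42,13],[46,10],[47,0]]
[[2,8],[10,14],[12,18],[13,14],[24,0],[29,10],[34,18],[40,14],[42,13],[46,10],[47,0]]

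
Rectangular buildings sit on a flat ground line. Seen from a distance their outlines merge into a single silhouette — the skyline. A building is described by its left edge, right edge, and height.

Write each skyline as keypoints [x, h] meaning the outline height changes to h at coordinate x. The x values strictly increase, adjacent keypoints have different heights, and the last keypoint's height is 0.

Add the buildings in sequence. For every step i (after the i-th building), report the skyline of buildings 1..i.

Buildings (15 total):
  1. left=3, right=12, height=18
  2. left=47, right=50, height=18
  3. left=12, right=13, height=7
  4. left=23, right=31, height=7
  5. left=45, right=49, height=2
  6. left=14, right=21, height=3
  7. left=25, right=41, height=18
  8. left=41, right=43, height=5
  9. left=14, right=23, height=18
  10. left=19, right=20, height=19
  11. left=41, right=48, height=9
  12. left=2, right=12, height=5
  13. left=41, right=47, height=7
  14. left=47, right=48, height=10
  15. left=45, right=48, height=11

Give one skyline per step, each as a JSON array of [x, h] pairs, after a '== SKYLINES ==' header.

== SKYLINES ==
[[3,18],[12,0]]
[[3,18],[12,0],[47,18],[50,0]]
[[3,18],[12,7],[13,0],[47,18],[50,0]]
[[3,18],[12,7],[13,0],[23,7],[31,0],[47,18],[50,0]]
[[3,18],[12,7],[13,0],[23,7],[31,0],[45,2],[47,18],[50,0]]
[[3,18],[12,7],[13,0],[14,3],[21,0],[23,7],[31,0],[45,2],[47,18],[50,0]]
[[3,18],[12,7],[13,0],[14,3],[21,0],[23,7],[25,18],[41,0],[45,2],[47,18],[50,0]]
[[3,18],[12,7],[13,0],[14,3],[21,0],[23,7],[25,18],[41,5],[43,0],[45,2],[47,18],[50,0]]
[[3,18],[12,7],[13,0],[14,18],[23,7],[25,18],[41,5],[43,0],[45,2],[47,18],[50,0]]
[[3,18],[12,7],[13,0],[14,18],[19,19],[20,18],[23,7],[25,18],[41,5],[43,0],[45,2],[47,18],[50,0]]
[[3,18],[12,7],[13,0],[14,18],[19,19],[20,18],[23,7],[25,18],[41,9],[47,18],[50,0]]
[[2,5],[3,18],[12,7],[13,0],[14,18],[19,19],[20,18],[23,7],[25,18],[41,9],[47,18],[50,0]]
[[2,5],[3,18],[12,7],[13,0],[14,18],[19,19],[20,18],[23,7],[25,18],[41,9],[47,18],[50,0]]
[[2,5],[3,18],[12,7],[13,0],[14,18],[19,19],[20,18],[23,7],[25,18],[41,9],[47,18],[50,0]]
[[2,5],[3,18],[12,7],[13,0],[14,18],[19,19],[20,18],[23,7],[25,18],[41,9],[45,11],[47,18],[50,0]]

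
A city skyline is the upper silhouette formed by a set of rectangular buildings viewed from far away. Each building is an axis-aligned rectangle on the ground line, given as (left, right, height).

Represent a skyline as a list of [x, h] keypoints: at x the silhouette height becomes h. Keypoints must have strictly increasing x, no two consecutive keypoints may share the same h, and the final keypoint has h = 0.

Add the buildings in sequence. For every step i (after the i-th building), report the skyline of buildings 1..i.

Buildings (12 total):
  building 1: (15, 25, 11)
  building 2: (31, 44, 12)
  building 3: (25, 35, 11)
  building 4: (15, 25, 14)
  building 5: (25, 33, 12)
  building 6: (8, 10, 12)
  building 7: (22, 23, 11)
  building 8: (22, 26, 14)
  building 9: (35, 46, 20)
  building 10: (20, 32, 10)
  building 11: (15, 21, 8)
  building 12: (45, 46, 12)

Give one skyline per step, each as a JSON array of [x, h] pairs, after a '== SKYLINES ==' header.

== SKYLINES ==
[[15,11],[25,0]]
[[15,11],[25,0],[31,12],[44,0]]
[[15,11],[31,12],[44,0]]
[[15,14],[25,11],[31,12],[44,0]]
[[15,14],[25,12],[44,0]]
[[8,12],[10,0],[15,14],[25,12],[44,0]]
[[8,12],[10,0],[15,14],[25,12],[44,0]]
[[8,12],[10,0],[15,14],[26,12],[44,0]]
[[8,12],[10,0],[15,14],[26,12],[35,20],[46,0]]
[[8,12],[10,0],[15,14],[26,12],[35,20],[46,0]]
[[8,12],[10,0],[15,14],[26,12],[35,20],[46,0]]
[[8,12],[10,0],[15,14],[26,12],[35,20],[46,0]]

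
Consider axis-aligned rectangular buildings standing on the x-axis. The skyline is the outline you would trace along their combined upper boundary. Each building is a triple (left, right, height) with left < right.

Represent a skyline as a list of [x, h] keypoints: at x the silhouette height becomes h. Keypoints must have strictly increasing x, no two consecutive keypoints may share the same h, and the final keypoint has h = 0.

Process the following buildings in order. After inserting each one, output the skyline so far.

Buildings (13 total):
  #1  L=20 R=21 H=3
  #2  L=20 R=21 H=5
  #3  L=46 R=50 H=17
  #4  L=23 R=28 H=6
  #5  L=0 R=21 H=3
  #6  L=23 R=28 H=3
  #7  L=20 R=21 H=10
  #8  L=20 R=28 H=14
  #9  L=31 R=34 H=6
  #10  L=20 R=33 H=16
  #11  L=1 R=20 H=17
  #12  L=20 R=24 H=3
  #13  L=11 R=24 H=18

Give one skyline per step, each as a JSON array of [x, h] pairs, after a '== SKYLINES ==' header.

== SKYLINES ==
[[20,3],[21,0]]
[[20,5],[21,0]]
[[20,5],[21,0],[46,17],[50,0]]
[[20,5],[21,0],[23,6],[28,0],[46,17],[50,0]]
[[0,3],[20,5],[21,0],[23,6],[28,0],[46,17],[50,0]]
[[0,3],[20,5],[21,0],[23,6],[28,0],[46,17],[50,0]]
[[0,3],[20,10],[21,0],[23,6],[28,0],[46,17],[50,0]]
[[0,3],[20,14],[28,0],[46,17],[50,0]]
[[0,3],[20,14],[28,0],[31,6],[34,0],[46,17],[50,0]]
[[0,3],[20,16],[33,6],[34,0],[46,17],[50,0]]
[[0,3],[1,17],[20,16],[33,6],[34,0],[46,17],[50,0]]
[[0,3],[1,17],[20,16],[33,6],[34,0],[46,17],[50,0]]
[[0,3],[1,17],[11,18],[24,16],[33,6],[34,0],[46,17],[50,0]]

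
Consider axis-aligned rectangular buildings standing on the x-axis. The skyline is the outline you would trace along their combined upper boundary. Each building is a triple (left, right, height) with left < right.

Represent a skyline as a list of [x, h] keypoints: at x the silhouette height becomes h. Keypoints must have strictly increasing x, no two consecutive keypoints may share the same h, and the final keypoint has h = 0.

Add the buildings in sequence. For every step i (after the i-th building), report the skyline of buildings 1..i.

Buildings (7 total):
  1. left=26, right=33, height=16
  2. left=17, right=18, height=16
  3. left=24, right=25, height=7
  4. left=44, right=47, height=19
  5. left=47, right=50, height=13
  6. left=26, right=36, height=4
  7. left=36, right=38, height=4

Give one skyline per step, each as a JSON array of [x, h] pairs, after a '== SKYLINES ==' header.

== SKYLINES ==
[[26,16],[33,0]]
[[17,16],[18,0],[26,16],[33,0]]
[[17,16],[18,0],[24,7],[25,0],[26,16],[33,0]]
[[17,16],[18,0],[24,7],[25,0],[26,16],[33,0],[44,19],[47,0]]
[[17,16],[18,0],[24,7],[25,0],[26,16],[33,0],[44,19],[47,13],[50,0]]
[[17,16],[18,0],[24,7],[25,0],[26,16],[33,4],[36,0],[44,19],[47,13],[50,0]]
[[17,16],[18,0],[24,7],[25,0],[26,16],[33,4],[38,0],[44,19],[47,13],[50,0]]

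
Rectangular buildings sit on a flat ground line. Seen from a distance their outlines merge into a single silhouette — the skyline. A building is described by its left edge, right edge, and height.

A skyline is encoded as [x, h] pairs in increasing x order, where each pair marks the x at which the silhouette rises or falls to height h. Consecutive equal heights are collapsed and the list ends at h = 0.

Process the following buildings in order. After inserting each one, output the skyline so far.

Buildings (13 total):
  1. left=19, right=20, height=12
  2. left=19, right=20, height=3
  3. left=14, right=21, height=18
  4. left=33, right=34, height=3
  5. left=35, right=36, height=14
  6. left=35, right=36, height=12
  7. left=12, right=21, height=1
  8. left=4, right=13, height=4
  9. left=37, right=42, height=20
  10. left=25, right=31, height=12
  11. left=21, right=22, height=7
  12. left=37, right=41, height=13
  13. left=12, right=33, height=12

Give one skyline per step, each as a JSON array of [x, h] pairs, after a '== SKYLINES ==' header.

== SKYLINES ==
[[19,12],[20,0]]
[[19,12],[20,0]]
[[14,18],[21,0]]
[[14,18],[21,0],[33,3],[34,0]]
[[14,18],[21,0],[33,3],[34,0],[35,14],[36,0]]
[[14,18],[21,0],[33,3],[34,0],[35,14],[36,0]]
[[12,1],[14,18],[21,0],[33,3],[34,0],[35,14],[36,0]]
[[4,4],[13,1],[14,18],[21,0],[33,3],[34,0],[35,14],[36,0]]
[[4,4],[13,1],[14,18],[21,0],[33,3],[34,0],[35,14],[36,0],[37,20],[42,0]]
[[4,4],[13,1],[14,18],[21,0],[25,12],[31,0],[33,3],[34,0],[35,14],[36,0],[37,20],[42,0]]
[[4,4],[13,1],[14,18],[21,7],[22,0],[25,12],[31,0],[33,3],[34,0],[35,14],[36,0],[37,20],[42,0]]
[[4,4],[13,1],[14,18],[21,7],[22,0],[25,12],[31,0],[33,3],[34,0],[35,14],[36,0],[37,20],[42,0]]
[[4,4],[12,12],[14,18],[21,12],[33,3],[34,0],[35,14],[36,0],[37,20],[42,0]]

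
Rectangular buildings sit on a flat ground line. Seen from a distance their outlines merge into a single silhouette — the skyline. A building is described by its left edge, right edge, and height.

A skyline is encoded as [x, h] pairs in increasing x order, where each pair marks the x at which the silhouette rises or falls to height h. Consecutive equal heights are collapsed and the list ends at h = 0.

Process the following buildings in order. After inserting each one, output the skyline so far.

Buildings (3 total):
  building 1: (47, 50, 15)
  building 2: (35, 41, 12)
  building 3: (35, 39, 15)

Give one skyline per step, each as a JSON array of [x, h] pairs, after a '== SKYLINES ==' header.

== SKYLINES ==
[[47,15],[50,0]]
[[35,12],[41,0],[47,15],[50,0]]
[[35,15],[39,12],[41,0],[47,15],[50,0]]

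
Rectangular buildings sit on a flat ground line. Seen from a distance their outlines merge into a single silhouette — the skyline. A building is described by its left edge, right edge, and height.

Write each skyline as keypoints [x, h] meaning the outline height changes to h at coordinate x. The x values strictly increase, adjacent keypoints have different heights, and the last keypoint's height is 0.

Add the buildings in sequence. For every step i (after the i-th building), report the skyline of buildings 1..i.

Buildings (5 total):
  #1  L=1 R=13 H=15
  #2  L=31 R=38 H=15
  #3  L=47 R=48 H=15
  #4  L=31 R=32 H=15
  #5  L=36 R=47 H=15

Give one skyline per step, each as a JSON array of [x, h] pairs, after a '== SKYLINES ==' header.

== SKYLINES ==
[[1,15],[13,0]]
[[1,15],[13,0],[31,15],[38,0]]
[[1,15],[13,0],[31,15],[38,0],[47,15],[48,0]]
[[1,15],[13,0],[31,15],[38,0],[47,15],[48,0]]
[[1,15],[13,0],[31,15],[48,0]]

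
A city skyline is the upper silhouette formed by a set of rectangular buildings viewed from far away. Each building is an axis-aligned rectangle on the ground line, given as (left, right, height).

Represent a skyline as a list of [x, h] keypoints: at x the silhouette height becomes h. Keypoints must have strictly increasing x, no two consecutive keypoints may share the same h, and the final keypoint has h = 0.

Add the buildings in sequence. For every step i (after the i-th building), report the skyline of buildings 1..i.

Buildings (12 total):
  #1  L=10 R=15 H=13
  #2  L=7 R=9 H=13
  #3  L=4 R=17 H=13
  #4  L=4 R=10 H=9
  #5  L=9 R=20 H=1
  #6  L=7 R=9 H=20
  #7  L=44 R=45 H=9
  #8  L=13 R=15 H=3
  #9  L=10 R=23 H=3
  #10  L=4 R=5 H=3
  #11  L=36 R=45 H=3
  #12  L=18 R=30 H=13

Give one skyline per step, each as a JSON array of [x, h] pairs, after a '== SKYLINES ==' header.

== SKYLINES ==
[[10,13],[15,0]]
[[7,13],[9,0],[10,13],[15,0]]
[[4,13],[17,0]]
[[4,13],[17,0]]
[[4,13],[17,1],[20,0]]
[[4,13],[7,20],[9,13],[17,1],[20,0]]
[[4,13],[7,20],[9,13],[17,1],[20,0],[44,9],[45,0]]
[[4,13],[7,20],[9,13],[17,1],[20,0],[44,9],[45,0]]
[[4,13],[7,20],[9,13],[17,3],[23,0],[44,9],[45,0]]
[[4,13],[7,20],[9,13],[17,3],[23,0],[44,9],[45,0]]
[[4,13],[7,20],[9,13],[17,3],[23,0],[36,3],[44,9],[45,0]]
[[4,13],[7,20],[9,13],[17,3],[18,13],[30,0],[36,3],[44,9],[45,0]]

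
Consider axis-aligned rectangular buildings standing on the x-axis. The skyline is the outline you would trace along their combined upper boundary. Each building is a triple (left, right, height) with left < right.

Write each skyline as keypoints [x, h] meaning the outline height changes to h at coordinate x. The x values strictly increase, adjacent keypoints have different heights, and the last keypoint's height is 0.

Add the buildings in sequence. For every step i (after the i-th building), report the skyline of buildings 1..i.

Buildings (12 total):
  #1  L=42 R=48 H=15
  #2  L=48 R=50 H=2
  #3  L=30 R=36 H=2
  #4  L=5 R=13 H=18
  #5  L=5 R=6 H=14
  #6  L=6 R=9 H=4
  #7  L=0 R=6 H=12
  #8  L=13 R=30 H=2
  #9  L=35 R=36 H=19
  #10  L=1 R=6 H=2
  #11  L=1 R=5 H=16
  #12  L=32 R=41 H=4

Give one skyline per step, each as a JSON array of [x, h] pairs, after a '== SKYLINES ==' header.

== SKYLINES ==
[[42,15],[48,0]]
[[42,15],[48,2],[50,0]]
[[30,2],[36,0],[42,15],[48,2],[50,0]]
[[5,18],[13,0],[30,2],[36,0],[42,15],[48,2],[50,0]]
[[5,18],[13,0],[30,2],[36,0],[42,15],[48,2],[50,0]]
[[5,18],[13,0],[30,2],[36,0],[42,15],[48,2],[50,0]]
[[0,12],[5,18],[13,0],[30,2],[36,0],[42,15],[48,2],[50,0]]
[[0,12],[5,18],[13,2],[36,0],[42,15],[48,2],[50,0]]
[[0,12],[5,18],[13,2],[35,19],[36,0],[42,15],[48,2],[50,0]]
[[0,12],[5,18],[13,2],[35,19],[36,0],[42,15],[48,2],[50,0]]
[[0,12],[1,16],[5,18],[13,2],[35,19],[36,0],[42,15],[48,2],[50,0]]
[[0,12],[1,16],[5,18],[13,2],[32,4],[35,19],[36,4],[41,0],[42,15],[48,2],[50,0]]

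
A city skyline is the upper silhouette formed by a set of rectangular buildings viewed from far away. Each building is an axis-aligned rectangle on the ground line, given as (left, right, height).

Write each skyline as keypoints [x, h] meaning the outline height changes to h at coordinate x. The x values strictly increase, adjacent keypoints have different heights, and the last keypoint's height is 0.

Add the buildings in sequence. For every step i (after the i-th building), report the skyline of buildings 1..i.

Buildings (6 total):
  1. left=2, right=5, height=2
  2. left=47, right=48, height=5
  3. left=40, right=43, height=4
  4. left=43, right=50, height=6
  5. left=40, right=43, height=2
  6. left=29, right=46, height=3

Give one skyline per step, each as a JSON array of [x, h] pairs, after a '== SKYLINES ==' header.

== SKYLINES ==
[[2,2],[5,0]]
[[2,2],[5,0],[47,5],[48,0]]
[[2,2],[5,0],[40,4],[43,0],[47,5],[48,0]]
[[2,2],[5,0],[40,4],[43,6],[50,0]]
[[2,2],[5,0],[40,4],[43,6],[50,0]]
[[2,2],[5,0],[29,3],[40,4],[43,6],[50,0]]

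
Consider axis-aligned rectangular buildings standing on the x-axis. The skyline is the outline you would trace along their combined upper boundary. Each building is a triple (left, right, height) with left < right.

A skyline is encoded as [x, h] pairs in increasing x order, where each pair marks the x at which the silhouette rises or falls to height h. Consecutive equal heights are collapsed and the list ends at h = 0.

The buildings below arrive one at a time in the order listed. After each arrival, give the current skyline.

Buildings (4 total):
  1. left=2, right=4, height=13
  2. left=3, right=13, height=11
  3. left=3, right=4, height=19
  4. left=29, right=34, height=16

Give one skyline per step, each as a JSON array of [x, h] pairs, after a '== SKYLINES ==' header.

== SKYLINES ==
[[2,13],[4,0]]
[[2,13],[4,11],[13,0]]
[[2,13],[3,19],[4,11],[13,0]]
[[2,13],[3,19],[4,11],[13,0],[29,16],[34,0]]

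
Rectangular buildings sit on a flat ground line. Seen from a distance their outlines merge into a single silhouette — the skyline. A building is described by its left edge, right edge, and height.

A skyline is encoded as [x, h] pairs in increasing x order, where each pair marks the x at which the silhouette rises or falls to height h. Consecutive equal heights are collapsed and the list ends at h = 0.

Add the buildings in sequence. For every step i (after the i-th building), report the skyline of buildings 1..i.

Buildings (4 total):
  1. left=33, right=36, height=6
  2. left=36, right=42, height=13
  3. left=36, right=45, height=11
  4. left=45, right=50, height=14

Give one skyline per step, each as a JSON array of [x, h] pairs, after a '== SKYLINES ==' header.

== SKYLINES ==
[[33,6],[36,0]]
[[33,6],[36,13],[42,0]]
[[33,6],[36,13],[42,11],[45,0]]
[[33,6],[36,13],[42,11],[45,14],[50,0]]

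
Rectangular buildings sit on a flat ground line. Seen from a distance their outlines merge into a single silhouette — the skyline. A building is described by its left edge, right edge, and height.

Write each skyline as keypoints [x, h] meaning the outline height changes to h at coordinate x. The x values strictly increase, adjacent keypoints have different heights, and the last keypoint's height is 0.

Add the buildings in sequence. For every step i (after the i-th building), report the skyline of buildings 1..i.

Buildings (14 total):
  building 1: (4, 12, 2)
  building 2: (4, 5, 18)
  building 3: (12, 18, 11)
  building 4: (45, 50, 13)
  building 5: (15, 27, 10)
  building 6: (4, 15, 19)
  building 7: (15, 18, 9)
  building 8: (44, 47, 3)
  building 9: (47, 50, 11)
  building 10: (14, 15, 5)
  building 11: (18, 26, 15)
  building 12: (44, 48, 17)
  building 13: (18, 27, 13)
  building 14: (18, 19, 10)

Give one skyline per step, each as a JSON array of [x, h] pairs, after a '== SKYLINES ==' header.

== SKYLINES ==
[[4,2],[12,0]]
[[4,18],[5,2],[12,0]]
[[4,18],[5,2],[12,11],[18,0]]
[[4,18],[5,2],[12,11],[18,0],[45,13],[50,0]]
[[4,18],[5,2],[12,11],[18,10],[27,0],[45,13],[50,0]]
[[4,19],[15,11],[18,10],[27,0],[45,13],[50,0]]
[[4,19],[15,11],[18,10],[27,0],[45,13],[50,0]]
[[4,19],[15,11],[18,10],[27,0],[44,3],[45,13],[50,0]]
[[4,19],[15,11],[18,10],[27,0],[44,3],[45,13],[50,0]]
[[4,19],[15,11],[18,10],[27,0],[44,3],[45,13],[50,0]]
[[4,19],[15,11],[18,15],[26,10],[27,0],[44,3],[45,13],[50,0]]
[[4,19],[15,11],[18,15],[26,10],[27,0],[44,17],[48,13],[50,0]]
[[4,19],[15,11],[18,15],[26,13],[27,0],[44,17],[48,13],[50,0]]
[[4,19],[15,11],[18,15],[26,13],[27,0],[44,17],[48,13],[50,0]]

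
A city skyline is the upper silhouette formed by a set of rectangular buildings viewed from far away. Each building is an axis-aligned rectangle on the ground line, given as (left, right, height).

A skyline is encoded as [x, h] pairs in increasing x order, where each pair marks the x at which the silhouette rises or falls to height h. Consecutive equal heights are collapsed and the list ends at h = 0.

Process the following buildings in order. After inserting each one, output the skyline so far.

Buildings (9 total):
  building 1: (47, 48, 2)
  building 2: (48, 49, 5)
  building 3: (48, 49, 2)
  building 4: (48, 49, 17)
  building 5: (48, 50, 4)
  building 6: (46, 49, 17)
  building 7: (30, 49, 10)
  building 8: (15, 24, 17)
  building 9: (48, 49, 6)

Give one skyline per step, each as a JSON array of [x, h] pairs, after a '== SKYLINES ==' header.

== SKYLINES ==
[[47,2],[48,0]]
[[47,2],[48,5],[49,0]]
[[47,2],[48,5],[49,0]]
[[47,2],[48,17],[49,0]]
[[47,2],[48,17],[49,4],[50,0]]
[[46,17],[49,4],[50,0]]
[[30,10],[46,17],[49,4],[50,0]]
[[15,17],[24,0],[30,10],[46,17],[49,4],[50,0]]
[[15,17],[24,0],[30,10],[46,17],[49,4],[50,0]]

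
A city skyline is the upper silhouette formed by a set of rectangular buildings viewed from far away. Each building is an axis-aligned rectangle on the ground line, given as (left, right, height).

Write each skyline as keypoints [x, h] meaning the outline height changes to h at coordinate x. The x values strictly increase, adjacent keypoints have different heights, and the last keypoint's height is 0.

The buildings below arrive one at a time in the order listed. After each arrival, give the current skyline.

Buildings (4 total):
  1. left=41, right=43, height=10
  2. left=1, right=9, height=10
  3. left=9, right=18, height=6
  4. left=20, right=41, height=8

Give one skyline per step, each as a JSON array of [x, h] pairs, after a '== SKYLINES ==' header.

== SKYLINES ==
[[41,10],[43,0]]
[[1,10],[9,0],[41,10],[43,0]]
[[1,10],[9,6],[18,0],[41,10],[43,0]]
[[1,10],[9,6],[18,0],[20,8],[41,10],[43,0]]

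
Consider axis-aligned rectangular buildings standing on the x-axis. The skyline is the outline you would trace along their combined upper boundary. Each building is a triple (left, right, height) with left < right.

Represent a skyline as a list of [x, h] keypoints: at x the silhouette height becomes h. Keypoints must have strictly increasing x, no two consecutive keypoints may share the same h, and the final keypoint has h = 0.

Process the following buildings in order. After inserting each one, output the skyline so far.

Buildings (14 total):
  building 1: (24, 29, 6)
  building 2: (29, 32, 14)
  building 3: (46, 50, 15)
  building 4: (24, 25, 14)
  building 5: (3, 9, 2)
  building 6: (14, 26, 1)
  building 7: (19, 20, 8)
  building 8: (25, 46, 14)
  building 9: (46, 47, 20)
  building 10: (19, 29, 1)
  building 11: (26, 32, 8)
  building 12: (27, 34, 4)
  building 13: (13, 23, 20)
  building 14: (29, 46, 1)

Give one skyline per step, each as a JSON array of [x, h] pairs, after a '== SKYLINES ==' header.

== SKYLINES ==
[[24,6],[29,0]]
[[24,6],[29,14],[32,0]]
[[24,6],[29,14],[32,0],[46,15],[50,0]]
[[24,14],[25,6],[29,14],[32,0],[46,15],[50,0]]
[[3,2],[9,0],[24,14],[25,6],[29,14],[32,0],[46,15],[50,0]]
[[3,2],[9,0],[14,1],[24,14],[25,6],[29,14],[32,0],[46,15],[50,0]]
[[3,2],[9,0],[14,1],[19,8],[20,1],[24,14],[25,6],[29,14],[32,0],[46,15],[50,0]]
[[3,2],[9,0],[14,1],[19,8],[20,1],[24,14],[46,15],[50,0]]
[[3,2],[9,0],[14,1],[19,8],[20,1],[24,14],[46,20],[47,15],[50,0]]
[[3,2],[9,0],[14,1],[19,8],[20,1],[24,14],[46,20],[47,15],[50,0]]
[[3,2],[9,0],[14,1],[19,8],[20,1],[24,14],[46,20],[47,15],[50,0]]
[[3,2],[9,0],[14,1],[19,8],[20,1],[24,14],[46,20],[47,15],[50,0]]
[[3,2],[9,0],[13,20],[23,1],[24,14],[46,20],[47,15],[50,0]]
[[3,2],[9,0],[13,20],[23,1],[24,14],[46,20],[47,15],[50,0]]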